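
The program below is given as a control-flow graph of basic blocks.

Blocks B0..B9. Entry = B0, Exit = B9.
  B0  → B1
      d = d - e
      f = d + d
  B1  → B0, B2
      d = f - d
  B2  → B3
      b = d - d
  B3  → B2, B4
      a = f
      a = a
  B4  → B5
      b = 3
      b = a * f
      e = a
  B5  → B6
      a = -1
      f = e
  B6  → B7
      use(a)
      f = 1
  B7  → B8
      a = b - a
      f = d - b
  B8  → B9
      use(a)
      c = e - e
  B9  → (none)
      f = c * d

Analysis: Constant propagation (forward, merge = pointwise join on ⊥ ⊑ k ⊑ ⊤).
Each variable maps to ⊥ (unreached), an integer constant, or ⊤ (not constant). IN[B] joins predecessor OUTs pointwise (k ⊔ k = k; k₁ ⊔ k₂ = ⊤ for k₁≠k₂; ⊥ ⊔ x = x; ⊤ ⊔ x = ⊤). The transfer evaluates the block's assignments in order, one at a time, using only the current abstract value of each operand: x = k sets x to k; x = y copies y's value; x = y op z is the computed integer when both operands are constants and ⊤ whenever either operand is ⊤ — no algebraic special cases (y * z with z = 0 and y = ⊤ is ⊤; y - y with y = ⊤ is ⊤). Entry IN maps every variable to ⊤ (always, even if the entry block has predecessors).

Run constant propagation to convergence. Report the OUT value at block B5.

Converged values:
  B0:   IN=(all ⊤)   OUT=(all ⊤)
  B1:   IN=(all ⊤)   OUT=(all ⊤)
  B2:   IN=(all ⊤)   OUT=(all ⊤)
  B3:   IN=(all ⊤)   OUT=(all ⊤)
  B4:   IN=(all ⊤)   OUT=(all ⊤)
  B5:   IN=(all ⊤)   OUT={a:-1; rest ⊤}
  B6:   IN={a:-1; rest ⊤}   OUT={a:-1, f:1; rest ⊤}
  B7:   IN={a:-1, f:1; rest ⊤}   OUT=(all ⊤)
  B8:   IN=(all ⊤)   OUT=(all ⊤)
  B9:   IN=(all ⊤)   OUT=(all ⊤)

Merge at B5: IN[B5] = OUT[B4] = {a: ⊤, b: ⊤, c: ⊤, d: ⊤, e: ⊤, f: ⊤}
Applying B5's transfer function to that IN value gives OUT[B5] (row B5 above).

Answer: {a: -1, b: ⊤, c: ⊤, d: ⊤, e: ⊤, f: ⊤}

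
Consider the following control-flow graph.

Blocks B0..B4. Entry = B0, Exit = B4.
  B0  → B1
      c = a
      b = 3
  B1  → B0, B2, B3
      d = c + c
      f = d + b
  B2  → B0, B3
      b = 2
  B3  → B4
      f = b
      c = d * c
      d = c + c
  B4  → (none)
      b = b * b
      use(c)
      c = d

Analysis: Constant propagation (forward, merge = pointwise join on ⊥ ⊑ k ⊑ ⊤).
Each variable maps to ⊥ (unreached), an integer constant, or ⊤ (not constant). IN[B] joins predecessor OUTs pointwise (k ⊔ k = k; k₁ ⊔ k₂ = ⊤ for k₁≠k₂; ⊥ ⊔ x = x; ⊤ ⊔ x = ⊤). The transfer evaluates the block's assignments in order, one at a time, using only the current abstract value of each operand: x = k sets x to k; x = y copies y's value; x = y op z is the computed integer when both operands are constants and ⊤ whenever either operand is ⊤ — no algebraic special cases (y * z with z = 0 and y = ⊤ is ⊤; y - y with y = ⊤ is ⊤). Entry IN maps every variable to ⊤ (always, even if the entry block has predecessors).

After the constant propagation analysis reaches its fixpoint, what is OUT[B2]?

Per-block solution:
  B0:  IN=(all ⊤)  OUT={b:3; rest ⊤}
  B1:  IN={b:3; rest ⊤}  OUT={b:3; rest ⊤}
  B2:  IN={b:3; rest ⊤}  OUT={b:2; rest ⊤}
  B3:  IN=(all ⊤)  OUT=(all ⊤)
  B4:  IN=(all ⊤)  OUT=(all ⊤)

Merge at B2: IN[B2] = OUT[B1] = {a: ⊤, b: 3, c: ⊤, d: ⊤, e: ⊤, f: ⊤}
Applying B2's transfer function to that IN value gives OUT[B2] (row B2 above).

Answer: {a: ⊤, b: 2, c: ⊤, d: ⊤, e: ⊤, f: ⊤}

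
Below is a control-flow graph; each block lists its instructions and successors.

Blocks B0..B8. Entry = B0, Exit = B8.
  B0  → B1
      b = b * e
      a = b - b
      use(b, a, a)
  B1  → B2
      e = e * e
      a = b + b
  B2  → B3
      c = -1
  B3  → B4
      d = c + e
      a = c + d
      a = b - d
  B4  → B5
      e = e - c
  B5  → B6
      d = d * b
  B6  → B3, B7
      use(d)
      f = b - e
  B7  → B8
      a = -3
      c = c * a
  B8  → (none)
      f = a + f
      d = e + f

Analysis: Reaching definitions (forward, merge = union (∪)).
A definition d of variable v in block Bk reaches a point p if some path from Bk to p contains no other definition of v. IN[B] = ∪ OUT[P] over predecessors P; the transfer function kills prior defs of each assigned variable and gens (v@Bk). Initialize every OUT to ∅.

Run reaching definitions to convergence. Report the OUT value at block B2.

Answer: {a@B1, b@B0, c@B2, e@B1}

Derivation:
Fixpoint table:
  B0: | IN={} | OUT={a@B0, b@B0}
  B1: | IN={a@B0, b@B0} | OUT={a@B1, b@B0, e@B1}
  B2: | IN={a@B1, b@B0, e@B1} | OUT={a@B1, b@B0, c@B2, e@B1}
  B3: | IN={a@B1, a@B3, b@B0, c@B2, d@B5, e@B1, e@B4, f@B6} | OUT={a@B3, b@B0, c@B2, d@B3, e@B1, e@B4, f@B6}
  B4: | IN={a@B3, b@B0, c@B2, d@B3, e@B1, e@B4, f@B6} | OUT={a@B3, b@B0, c@B2, d@B3, e@B4, f@B6}
  B5: | IN={a@B3, b@B0, c@B2, d@B3, e@B4, f@B6} | OUT={a@B3, b@B0, c@B2, d@B5, e@B4, f@B6}
  B6: | IN={a@B3, b@B0, c@B2, d@B5, e@B4, f@B6} | OUT={a@B3, b@B0, c@B2, d@B5, e@B4, f@B6}
  B7: | IN={a@B3, b@B0, c@B2, d@B5, e@B4, f@B6} | OUT={a@B7, b@B0, c@B7, d@B5, e@B4, f@B6}
  B8: | IN={a@B7, b@B0, c@B7, d@B5, e@B4, f@B6} | OUT={a@B7, b@B0, c@B7, d@B8, e@B4, f@B8}

Merge at B2: IN[B2] = OUT[B1] = {a@B1, b@B0, e@B1}
Applying B2's transfer function to that IN value gives OUT[B2] (row B2 above).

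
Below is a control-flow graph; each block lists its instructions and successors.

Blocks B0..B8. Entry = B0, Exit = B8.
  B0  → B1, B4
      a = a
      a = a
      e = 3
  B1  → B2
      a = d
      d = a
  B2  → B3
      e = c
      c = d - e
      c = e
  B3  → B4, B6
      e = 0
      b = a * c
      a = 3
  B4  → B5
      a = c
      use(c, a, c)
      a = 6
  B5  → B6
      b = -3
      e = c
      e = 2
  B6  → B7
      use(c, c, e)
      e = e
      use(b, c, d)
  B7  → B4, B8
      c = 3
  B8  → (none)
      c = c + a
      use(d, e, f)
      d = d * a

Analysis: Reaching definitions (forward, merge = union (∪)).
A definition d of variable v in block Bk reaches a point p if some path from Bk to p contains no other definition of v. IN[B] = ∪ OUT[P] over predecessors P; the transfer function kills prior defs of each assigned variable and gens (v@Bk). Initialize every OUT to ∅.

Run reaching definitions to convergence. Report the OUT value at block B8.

Converged values:
  B0: | IN={} | OUT={a@B0, e@B0}
  B1: | IN={a@B0, e@B0} | OUT={a@B1, d@B1, e@B0}
  B2: | IN={a@B1, d@B1, e@B0} | OUT={a@B1, c@B2, d@B1, e@B2}
  B3: | IN={a@B1, c@B2, d@B1, e@B2} | OUT={a@B3, b@B3, c@B2, d@B1, e@B3}
  B4: | IN={a@B0, a@B3, a@B4, b@B3, b@B5, c@B2, c@B7, d@B1, e@B0, e@B3, e@B6} | OUT={a@B4, b@B3, b@B5, c@B2, c@B7, d@B1, e@B0, e@B3, e@B6}
  B5: | IN={a@B4, b@B3, b@B5, c@B2, c@B7, d@B1, e@B0, e@B3, e@B6} | OUT={a@B4, b@B5, c@B2, c@B7, d@B1, e@B5}
  B6: | IN={a@B3, a@B4, b@B3, b@B5, c@B2, c@B7, d@B1, e@B3, e@B5} | OUT={a@B3, a@B4, b@B3, b@B5, c@B2, c@B7, d@B1, e@B6}
  B7: | IN={a@B3, a@B4, b@B3, b@B5, c@B2, c@B7, d@B1, e@B6} | OUT={a@B3, a@B4, b@B3, b@B5, c@B7, d@B1, e@B6}
  B8: | IN={a@B3, a@B4, b@B3, b@B5, c@B7, d@B1, e@B6} | OUT={a@B3, a@B4, b@B3, b@B5, c@B8, d@B8, e@B6}

Merge at B8: IN[B8] = OUT[B7] = {a@B3, a@B4, b@B3, b@B5, c@B7, d@B1, e@B6}
Applying B8's transfer function to that IN value gives OUT[B8] (row B8 above).

Answer: {a@B3, a@B4, b@B3, b@B5, c@B8, d@B8, e@B6}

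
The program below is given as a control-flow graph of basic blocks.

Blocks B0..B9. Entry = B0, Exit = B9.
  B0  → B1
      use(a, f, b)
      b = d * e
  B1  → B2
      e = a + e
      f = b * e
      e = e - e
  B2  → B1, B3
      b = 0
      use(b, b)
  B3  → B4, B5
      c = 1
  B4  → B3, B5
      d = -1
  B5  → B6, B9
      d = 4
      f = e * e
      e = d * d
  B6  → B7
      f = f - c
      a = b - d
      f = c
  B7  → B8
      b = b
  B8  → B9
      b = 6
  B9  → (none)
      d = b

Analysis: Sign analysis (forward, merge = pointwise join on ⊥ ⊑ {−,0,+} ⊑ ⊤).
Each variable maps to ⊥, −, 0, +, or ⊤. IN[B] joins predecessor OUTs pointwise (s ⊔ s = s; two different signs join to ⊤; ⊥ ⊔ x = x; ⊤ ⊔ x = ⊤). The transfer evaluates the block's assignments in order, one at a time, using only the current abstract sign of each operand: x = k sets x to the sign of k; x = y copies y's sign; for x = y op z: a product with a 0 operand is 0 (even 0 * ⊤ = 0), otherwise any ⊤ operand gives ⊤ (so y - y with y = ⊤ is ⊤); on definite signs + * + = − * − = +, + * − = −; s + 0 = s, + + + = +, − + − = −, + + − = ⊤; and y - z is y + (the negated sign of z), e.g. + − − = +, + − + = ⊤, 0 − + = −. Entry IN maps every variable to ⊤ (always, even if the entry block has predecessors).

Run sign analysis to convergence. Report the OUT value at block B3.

Fixpoint table:
  B0:  IN=(all ⊤)  OUT=(all ⊤)
  B1:  IN=(all ⊤)  OUT=(all ⊤)
  B2:  IN=(all ⊤)  OUT={b:0; rest ⊤}
  B3:  IN={b:0; rest ⊤}  OUT={b:0, c:+; rest ⊤}
  B4:  IN={b:0, c:+; rest ⊤}  OUT={b:0, c:+, d:-; rest ⊤}
  B5:  IN={b:0, c:+; rest ⊤}  OUT={b:0, c:+, d:+, e:+; rest ⊤}
  B6:  IN={b:0, c:+, d:+, e:+; rest ⊤}  OUT={a:-, b:0, c:+, d:+, e:+, f:+; rest ⊤}
  B7:  IN={a:-, b:0, c:+, d:+, e:+, f:+; rest ⊤}  OUT={a:-, b:0, c:+, d:+, e:+, f:+; rest ⊤}
  B8:  IN={a:-, b:0, c:+, d:+, e:+, f:+; rest ⊤}  OUT={a:-, b:+, c:+, d:+, e:+, f:+; rest ⊤}
  B9:  IN={c:+, d:+, e:+; rest ⊤}  OUT={c:+, e:+; rest ⊤}

Merge at B3: IN[B3] = OUT[B2] ⊔ OUT[B4] = {a: ⊤, b: 0, c: ⊤, d: ⊤, e: ⊤, f: ⊤}
Applying B3's transfer function to that IN value gives OUT[B3] (row B3 above).

Answer: {a: ⊤, b: 0, c: +, d: ⊤, e: ⊤, f: ⊤}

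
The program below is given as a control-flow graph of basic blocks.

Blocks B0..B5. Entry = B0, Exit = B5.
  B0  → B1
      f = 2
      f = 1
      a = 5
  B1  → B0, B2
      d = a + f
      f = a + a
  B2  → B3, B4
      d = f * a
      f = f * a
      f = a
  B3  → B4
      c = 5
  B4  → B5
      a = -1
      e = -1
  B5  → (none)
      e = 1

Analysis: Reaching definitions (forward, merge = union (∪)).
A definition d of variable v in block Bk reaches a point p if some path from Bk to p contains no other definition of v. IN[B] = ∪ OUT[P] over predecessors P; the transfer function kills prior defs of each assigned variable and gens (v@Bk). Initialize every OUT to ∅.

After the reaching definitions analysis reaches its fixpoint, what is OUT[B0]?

Answer: {a@B0, d@B1, f@B0}

Derivation:
Converged values:
  B0:  IN={a@B0, d@B1, f@B1}  OUT={a@B0, d@B1, f@B0}
  B1:  IN={a@B0, d@B1, f@B0}  OUT={a@B0, d@B1, f@B1}
  B2:  IN={a@B0, d@B1, f@B1}  OUT={a@B0, d@B2, f@B2}
  B3:  IN={a@B0, d@B2, f@B2}  OUT={a@B0, c@B3, d@B2, f@B2}
  B4:  IN={a@B0, c@B3, d@B2, f@B2}  OUT={a@B4, c@B3, d@B2, e@B4, f@B2}
  B5:  IN={a@B4, c@B3, d@B2, e@B4, f@B2}  OUT={a@B4, c@B3, d@B2, e@B5, f@B2}

Merge at B0 (entry node, so the boundary value {} is joined with the incoming edge(s)): IN[B0] = {} ⊔ OUT[B1] = {a@B0, d@B1, f@B1}
Applying B0's transfer function to that IN value gives OUT[B0] (row B0 above).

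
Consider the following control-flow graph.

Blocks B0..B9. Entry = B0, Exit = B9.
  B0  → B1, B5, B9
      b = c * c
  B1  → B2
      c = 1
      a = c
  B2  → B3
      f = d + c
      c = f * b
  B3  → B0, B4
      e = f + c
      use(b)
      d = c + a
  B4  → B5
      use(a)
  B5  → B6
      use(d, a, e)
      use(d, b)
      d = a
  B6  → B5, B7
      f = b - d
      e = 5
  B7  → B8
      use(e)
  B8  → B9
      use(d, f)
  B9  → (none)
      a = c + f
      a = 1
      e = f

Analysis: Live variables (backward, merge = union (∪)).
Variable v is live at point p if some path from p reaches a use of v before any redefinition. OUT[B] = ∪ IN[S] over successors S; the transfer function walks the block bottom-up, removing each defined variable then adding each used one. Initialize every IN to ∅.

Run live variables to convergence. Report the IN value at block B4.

Converged values:
  B0:   IN={a, c, d, e, f}   OUT={a, b, c, d, e, f}
  B1:   IN={b, d}   OUT={a, b, c, d}
  B2:   IN={a, b, c, d}   OUT={a, b, c, f}
  B3:   IN={a, b, c, f}   OUT={a, b, c, d, e, f}
  B4:   IN={a, b, c, d, e}   OUT={a, b, c, d, e}
  B5:   IN={a, b, c, d, e}   OUT={a, b, c, d}
  B6:   IN={a, b, c, d}   OUT={a, b, c, d, e, f}
  B7:   IN={c, d, e, f}   OUT={c, d, f}
  B8:   IN={c, d, f}   OUT={c, f}
  B9:   IN={c, f}   OUT={}

Merge at B4: OUT[B4] = IN[B5] = {a, b, c, d, e}
Applying B4's transfer function to that OUT value gives IN[B4] (row B4 above).

Answer: {a, b, c, d, e}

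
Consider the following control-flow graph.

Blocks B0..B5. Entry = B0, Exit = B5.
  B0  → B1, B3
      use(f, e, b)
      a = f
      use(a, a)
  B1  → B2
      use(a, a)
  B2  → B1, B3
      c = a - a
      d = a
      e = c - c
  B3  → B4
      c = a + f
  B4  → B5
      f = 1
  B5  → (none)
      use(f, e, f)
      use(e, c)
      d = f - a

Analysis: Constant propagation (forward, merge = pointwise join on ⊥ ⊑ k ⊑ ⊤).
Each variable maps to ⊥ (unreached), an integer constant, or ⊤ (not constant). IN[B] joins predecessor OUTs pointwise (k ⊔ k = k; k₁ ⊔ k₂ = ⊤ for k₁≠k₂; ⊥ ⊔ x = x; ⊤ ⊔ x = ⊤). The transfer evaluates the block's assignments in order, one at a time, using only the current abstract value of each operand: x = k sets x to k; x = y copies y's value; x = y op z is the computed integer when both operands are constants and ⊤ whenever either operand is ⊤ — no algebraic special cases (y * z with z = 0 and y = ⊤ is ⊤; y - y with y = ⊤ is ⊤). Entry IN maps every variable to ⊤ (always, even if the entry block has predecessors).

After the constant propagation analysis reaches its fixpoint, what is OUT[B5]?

Fixpoint table:
  B0:   IN=(all ⊤)   OUT=(all ⊤)
  B1:   IN=(all ⊤)   OUT=(all ⊤)
  B2:   IN=(all ⊤)   OUT=(all ⊤)
  B3:   IN=(all ⊤)   OUT=(all ⊤)
  B4:   IN=(all ⊤)   OUT={f:1; rest ⊤}
  B5:   IN={f:1; rest ⊤}   OUT={f:1; rest ⊤}

Merge at B5: IN[B5] = OUT[B4] = {a: ⊤, b: ⊤, c: ⊤, d: ⊤, e: ⊤, f: 1}
Applying B5's transfer function to that IN value gives OUT[B5] (row B5 above).

Answer: {a: ⊤, b: ⊤, c: ⊤, d: ⊤, e: ⊤, f: 1}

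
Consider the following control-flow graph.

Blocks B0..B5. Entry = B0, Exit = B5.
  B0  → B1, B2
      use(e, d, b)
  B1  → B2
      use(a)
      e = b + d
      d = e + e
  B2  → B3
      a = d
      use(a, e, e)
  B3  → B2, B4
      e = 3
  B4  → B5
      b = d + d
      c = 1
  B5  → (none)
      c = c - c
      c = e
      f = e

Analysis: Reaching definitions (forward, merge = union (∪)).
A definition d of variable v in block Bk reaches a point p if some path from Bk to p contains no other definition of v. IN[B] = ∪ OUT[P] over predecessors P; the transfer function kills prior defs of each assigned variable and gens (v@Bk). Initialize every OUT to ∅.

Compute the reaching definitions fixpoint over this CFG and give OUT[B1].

Answer: {d@B1, e@B1}

Derivation:
Per-block solution:
  B0: | IN={} | OUT={}
  B1: | IN={} | OUT={d@B1, e@B1}
  B2: | IN={a@B2, d@B1, e@B1, e@B3} | OUT={a@B2, d@B1, e@B1, e@B3}
  B3: | IN={a@B2, d@B1, e@B1, e@B3} | OUT={a@B2, d@B1, e@B3}
  B4: | IN={a@B2, d@B1, e@B3} | OUT={a@B2, b@B4, c@B4, d@B1, e@B3}
  B5: | IN={a@B2, b@B4, c@B4, d@B1, e@B3} | OUT={a@B2, b@B4, c@B5, d@B1, e@B3, f@B5}

Merge at B1: IN[B1] = OUT[B0] = {}
Applying B1's transfer function to that IN value gives OUT[B1] (row B1 above).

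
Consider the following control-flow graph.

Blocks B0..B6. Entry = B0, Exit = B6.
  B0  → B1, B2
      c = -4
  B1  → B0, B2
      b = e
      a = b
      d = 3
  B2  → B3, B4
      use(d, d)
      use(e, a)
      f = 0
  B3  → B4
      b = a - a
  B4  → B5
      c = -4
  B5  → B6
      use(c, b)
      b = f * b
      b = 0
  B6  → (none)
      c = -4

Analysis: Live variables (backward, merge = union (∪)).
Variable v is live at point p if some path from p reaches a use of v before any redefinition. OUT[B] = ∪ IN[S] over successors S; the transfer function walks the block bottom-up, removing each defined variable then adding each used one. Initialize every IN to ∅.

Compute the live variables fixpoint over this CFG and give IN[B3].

Converged values:
  B0:  IN={a, b, d, e}  OUT={a, b, d, e}
  B1:  IN={e}  OUT={a, b, d, e}
  B2:  IN={a, b, d, e}  OUT={a, b, f}
  B3:  IN={a, f}  OUT={b, f}
  B4:  IN={b, f}  OUT={b, c, f}
  B5:  IN={b, c, f}  OUT={}
  B6:  IN={}  OUT={}

Merge at B3: OUT[B3] = IN[B4] = {b, f}
Applying B3's transfer function to that OUT value gives IN[B3] (row B3 above).

Answer: {a, f}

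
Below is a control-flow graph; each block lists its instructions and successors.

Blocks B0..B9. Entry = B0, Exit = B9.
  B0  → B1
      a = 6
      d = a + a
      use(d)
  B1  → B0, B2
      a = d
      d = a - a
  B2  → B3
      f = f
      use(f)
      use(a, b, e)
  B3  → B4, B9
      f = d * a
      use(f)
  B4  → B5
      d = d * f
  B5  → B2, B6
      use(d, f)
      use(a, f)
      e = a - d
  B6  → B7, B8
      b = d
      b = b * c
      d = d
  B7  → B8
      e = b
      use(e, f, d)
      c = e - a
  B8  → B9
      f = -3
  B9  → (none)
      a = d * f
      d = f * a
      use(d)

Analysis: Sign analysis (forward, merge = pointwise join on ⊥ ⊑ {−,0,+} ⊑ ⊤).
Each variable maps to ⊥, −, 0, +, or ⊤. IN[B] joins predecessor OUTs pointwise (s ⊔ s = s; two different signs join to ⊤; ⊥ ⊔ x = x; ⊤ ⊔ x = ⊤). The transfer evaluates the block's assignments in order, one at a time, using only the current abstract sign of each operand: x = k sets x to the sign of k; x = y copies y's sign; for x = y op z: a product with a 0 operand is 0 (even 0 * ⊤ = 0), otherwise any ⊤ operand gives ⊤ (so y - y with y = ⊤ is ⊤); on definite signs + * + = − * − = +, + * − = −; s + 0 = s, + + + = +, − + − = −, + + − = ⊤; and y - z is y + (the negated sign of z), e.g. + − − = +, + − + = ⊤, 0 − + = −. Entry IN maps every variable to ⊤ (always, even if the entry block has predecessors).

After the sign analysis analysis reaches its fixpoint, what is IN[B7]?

Answer: {a: +, b: ⊤, c: ⊤, d: ⊤, e: ⊤, f: ⊤}

Derivation:
Fixpoint table:
  B0:  IN=(all ⊤)  OUT={a:+, d:+; rest ⊤}
  B1:  IN={a:+, d:+; rest ⊤}  OUT={a:+; rest ⊤}
  B2:  IN={a:+; rest ⊤}  OUT={a:+; rest ⊤}
  B3:  IN={a:+; rest ⊤}  OUT={a:+; rest ⊤}
  B4:  IN={a:+; rest ⊤}  OUT={a:+; rest ⊤}
  B5:  IN={a:+; rest ⊤}  OUT={a:+; rest ⊤}
  B6:  IN={a:+; rest ⊤}  OUT={a:+; rest ⊤}
  B7:  IN={a:+; rest ⊤}  OUT={a:+; rest ⊤}
  B8:  IN={a:+; rest ⊤}  OUT={a:+, f:-; rest ⊤}
  B9:  IN={a:+; rest ⊤}  OUT=(all ⊤)

Merge at B7: IN[B7] = OUT[B6] = {a: +, b: ⊤, c: ⊤, d: ⊤, e: ⊤, f: ⊤}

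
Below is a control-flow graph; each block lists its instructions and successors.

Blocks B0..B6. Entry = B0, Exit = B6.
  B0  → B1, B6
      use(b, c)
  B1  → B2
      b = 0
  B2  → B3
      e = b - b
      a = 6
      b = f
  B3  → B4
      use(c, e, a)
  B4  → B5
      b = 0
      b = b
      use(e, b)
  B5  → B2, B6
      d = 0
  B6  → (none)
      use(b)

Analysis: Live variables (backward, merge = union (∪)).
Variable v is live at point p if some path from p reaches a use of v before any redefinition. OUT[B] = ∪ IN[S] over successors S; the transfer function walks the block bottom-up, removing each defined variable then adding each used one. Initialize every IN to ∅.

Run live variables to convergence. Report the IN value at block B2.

Answer: {b, c, f}

Trace:
Converged values:
  B0: | IN={b, c, f} | OUT={b, c, f}
  B1: | IN={c, f} | OUT={b, c, f}
  B2: | IN={b, c, f} | OUT={a, c, e, f}
  B3: | IN={a, c, e, f} | OUT={c, e, f}
  B4: | IN={c, e, f} | OUT={b, c, f}
  B5: | IN={b, c, f} | OUT={b, c, f}
  B6: | IN={b} | OUT={}

Merge at B2: OUT[B2] = IN[B3] = {a, c, e, f}
Applying B2's transfer function to that OUT value gives IN[B2] (row B2 above).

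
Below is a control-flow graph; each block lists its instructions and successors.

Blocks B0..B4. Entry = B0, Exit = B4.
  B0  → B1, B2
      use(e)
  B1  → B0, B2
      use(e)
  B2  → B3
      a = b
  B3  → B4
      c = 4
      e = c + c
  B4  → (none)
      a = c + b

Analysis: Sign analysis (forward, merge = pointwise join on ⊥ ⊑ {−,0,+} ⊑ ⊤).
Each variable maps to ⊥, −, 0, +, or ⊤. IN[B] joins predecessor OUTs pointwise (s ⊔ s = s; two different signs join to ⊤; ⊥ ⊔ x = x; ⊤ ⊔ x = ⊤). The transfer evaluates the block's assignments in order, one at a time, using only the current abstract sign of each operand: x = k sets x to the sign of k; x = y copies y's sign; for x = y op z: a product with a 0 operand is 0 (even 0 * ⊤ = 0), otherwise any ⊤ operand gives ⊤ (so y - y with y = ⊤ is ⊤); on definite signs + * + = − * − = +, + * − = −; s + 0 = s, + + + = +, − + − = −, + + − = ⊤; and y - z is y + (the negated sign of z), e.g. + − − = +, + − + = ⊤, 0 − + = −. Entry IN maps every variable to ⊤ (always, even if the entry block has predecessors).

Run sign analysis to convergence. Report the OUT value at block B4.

Per-block solution:
  B0:   IN=(all ⊤)   OUT=(all ⊤)
  B1:   IN=(all ⊤)   OUT=(all ⊤)
  B2:   IN=(all ⊤)   OUT=(all ⊤)
  B3:   IN=(all ⊤)   OUT={c:+, e:+; rest ⊤}
  B4:   IN={c:+, e:+; rest ⊤}   OUT={c:+, e:+; rest ⊤}

Merge at B4: IN[B4] = OUT[B3] = {a: ⊤, b: ⊤, c: +, d: ⊤, e: +, f: ⊤}
Applying B4's transfer function to that IN value gives OUT[B4] (row B4 above).

Answer: {a: ⊤, b: ⊤, c: +, d: ⊤, e: +, f: ⊤}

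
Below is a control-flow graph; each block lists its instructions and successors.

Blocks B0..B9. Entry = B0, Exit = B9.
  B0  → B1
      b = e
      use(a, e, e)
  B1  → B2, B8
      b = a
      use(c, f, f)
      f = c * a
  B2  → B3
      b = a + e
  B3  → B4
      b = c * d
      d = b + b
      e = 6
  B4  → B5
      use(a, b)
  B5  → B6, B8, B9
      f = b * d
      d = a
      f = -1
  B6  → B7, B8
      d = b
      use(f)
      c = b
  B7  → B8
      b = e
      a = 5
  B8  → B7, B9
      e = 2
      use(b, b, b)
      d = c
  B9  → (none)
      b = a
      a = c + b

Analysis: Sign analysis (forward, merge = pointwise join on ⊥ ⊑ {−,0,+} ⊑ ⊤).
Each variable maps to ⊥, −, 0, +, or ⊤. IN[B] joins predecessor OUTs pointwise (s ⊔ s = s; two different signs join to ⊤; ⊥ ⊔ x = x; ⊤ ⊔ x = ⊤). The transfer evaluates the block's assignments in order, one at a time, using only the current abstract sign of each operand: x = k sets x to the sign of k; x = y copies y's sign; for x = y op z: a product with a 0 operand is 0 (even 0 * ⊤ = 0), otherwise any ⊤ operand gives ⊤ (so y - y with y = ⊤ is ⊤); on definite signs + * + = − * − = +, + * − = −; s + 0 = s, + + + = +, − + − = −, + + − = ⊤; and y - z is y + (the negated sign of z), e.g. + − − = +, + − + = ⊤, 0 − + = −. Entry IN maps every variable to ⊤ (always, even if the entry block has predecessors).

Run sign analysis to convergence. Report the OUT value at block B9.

Answer: {a: ⊤, b: ⊤, c: ⊤, d: ⊤, e: +, f: ⊤}

Derivation:
Converged values:
  B0:   IN=(all ⊤)   OUT=(all ⊤)
  B1:   IN=(all ⊤)   OUT=(all ⊤)
  B2:   IN=(all ⊤)   OUT=(all ⊤)
  B3:   IN=(all ⊤)   OUT={e:+; rest ⊤}
  B4:   IN={e:+; rest ⊤}   OUT={e:+; rest ⊤}
  B5:   IN={e:+; rest ⊤}   OUT={e:+, f:-; rest ⊤}
  B6:   IN={e:+, f:-; rest ⊤}   OUT={e:+, f:-; rest ⊤}
  B7:   IN={e:+; rest ⊤}   OUT={a:+, b:+, e:+; rest ⊤}
  B8:   IN=(all ⊤)   OUT={e:+; rest ⊤}
  B9:   IN={e:+; rest ⊤}   OUT={e:+; rest ⊤}

Merge at B9: IN[B9] = OUT[B5] ⊔ OUT[B8] = {a: ⊤, b: ⊤, c: ⊤, d: ⊤, e: +, f: ⊤}
Applying B9's transfer function to that IN value gives OUT[B9] (row B9 above).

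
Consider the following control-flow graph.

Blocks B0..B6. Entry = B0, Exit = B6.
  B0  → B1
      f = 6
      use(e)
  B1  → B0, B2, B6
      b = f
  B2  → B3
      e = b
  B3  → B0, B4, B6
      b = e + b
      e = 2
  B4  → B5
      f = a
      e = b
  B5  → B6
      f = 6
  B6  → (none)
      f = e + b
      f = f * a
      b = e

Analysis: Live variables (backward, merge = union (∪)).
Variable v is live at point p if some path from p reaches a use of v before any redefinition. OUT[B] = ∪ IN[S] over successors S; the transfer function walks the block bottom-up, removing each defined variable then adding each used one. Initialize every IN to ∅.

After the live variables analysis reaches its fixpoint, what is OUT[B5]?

Answer: {a, b, e}

Working:
Fixpoint table:
  B0:  IN={a, e}  OUT={a, e, f}
  B1:  IN={a, e, f}  OUT={a, b, e}
  B2:  IN={a, b}  OUT={a, b, e}
  B3:  IN={a, b, e}  OUT={a, b, e}
  B4:  IN={a, b}  OUT={a, b, e}
  B5:  IN={a, b, e}  OUT={a, b, e}
  B6:  IN={a, b, e}  OUT={}

Merge at B5: OUT[B5] = IN[B6] = {a, b, e}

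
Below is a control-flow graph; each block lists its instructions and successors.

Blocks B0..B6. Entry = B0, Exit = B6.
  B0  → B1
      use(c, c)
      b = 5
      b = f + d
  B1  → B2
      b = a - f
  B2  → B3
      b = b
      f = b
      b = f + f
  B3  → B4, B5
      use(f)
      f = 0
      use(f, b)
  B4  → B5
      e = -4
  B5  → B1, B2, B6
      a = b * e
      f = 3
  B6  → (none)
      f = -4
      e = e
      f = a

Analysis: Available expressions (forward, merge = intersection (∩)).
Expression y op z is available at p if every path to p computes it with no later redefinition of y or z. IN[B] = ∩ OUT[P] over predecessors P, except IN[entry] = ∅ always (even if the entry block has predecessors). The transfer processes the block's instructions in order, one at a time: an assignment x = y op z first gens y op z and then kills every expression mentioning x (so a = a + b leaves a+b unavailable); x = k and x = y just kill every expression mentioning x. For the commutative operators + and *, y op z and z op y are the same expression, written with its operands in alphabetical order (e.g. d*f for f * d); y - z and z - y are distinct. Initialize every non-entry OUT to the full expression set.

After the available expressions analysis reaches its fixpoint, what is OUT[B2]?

Answer: {f+f}

Trace:
Fixpoint table:
  B0: | IN={} | OUT={d+f}
  B1: | IN={} | OUT={a-f}
  B2: | IN={} | OUT={f+f}
  B3: | IN={f+f} | OUT={}
  B4: | IN={} | OUT={}
  B5: | IN={} | OUT={b*e}
  B6: | IN={b*e} | OUT={}

Merge at B2: IN[B2] = OUT[B1] ∩ OUT[B5] = {}
Applying B2's transfer function to that IN value gives OUT[B2] (row B2 above).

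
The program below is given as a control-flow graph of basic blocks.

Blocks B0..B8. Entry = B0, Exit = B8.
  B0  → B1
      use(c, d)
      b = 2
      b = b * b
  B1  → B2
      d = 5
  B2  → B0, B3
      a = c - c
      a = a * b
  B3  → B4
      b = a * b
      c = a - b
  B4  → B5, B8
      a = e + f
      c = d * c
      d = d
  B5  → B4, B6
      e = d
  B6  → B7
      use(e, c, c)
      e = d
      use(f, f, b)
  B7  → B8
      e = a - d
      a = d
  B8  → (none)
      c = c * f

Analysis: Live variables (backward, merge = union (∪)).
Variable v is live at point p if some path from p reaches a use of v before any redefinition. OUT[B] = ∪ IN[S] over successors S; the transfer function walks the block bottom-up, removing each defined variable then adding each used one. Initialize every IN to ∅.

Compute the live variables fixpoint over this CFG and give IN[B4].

Answer: {b, c, d, e, f}

Derivation:
Per-block solution:
  B0:  IN={c, d, e, f}  OUT={b, c, e, f}
  B1:  IN={b, c, e, f}  OUT={b, c, d, e, f}
  B2:  IN={b, c, d, e, f}  OUT={a, b, c, d, e, f}
  B3:  IN={a, b, d, e, f}  OUT={b, c, d, e, f}
  B4:  IN={b, c, d, e, f}  OUT={a, b, c, d, f}
  B5:  IN={a, b, c, d, f}  OUT={a, b, c, d, e, f}
  B6:  IN={a, b, c, d, e, f}  OUT={a, c, d, f}
  B7:  IN={a, c, d, f}  OUT={c, f}
  B8:  IN={c, f}  OUT={}

Merge at B4: OUT[B4] = IN[B5] ⊔ IN[B8] = {a, b, c, d, f}
Applying B4's transfer function to that OUT value gives IN[B4] (row B4 above).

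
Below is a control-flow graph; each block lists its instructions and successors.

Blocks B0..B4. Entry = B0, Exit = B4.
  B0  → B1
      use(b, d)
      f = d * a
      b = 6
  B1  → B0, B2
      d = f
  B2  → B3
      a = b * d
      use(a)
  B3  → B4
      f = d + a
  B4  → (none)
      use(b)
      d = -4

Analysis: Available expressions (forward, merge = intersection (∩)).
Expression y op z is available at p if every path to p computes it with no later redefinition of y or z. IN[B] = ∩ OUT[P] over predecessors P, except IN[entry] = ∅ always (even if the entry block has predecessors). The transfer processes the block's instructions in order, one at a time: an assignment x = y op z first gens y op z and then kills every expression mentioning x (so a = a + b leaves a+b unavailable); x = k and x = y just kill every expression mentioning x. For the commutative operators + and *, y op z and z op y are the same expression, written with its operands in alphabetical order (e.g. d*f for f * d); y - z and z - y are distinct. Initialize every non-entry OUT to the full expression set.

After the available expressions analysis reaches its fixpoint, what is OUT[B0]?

Converged values:
  B0:  IN={}  OUT={a*d}
  B1:  IN={a*d}  OUT={}
  B2:  IN={}  OUT={b*d}
  B3:  IN={b*d}  OUT={a+d, b*d}
  B4:  IN={a+d, b*d}  OUT={}

Merge at B0 (entry node, so the boundary value {} is joined with the incoming edge(s)): IN[B0] = {} ∩ OUT[B1] = {}
Applying B0's transfer function to that IN value gives OUT[B0] (row B0 above).

Answer: {a*d}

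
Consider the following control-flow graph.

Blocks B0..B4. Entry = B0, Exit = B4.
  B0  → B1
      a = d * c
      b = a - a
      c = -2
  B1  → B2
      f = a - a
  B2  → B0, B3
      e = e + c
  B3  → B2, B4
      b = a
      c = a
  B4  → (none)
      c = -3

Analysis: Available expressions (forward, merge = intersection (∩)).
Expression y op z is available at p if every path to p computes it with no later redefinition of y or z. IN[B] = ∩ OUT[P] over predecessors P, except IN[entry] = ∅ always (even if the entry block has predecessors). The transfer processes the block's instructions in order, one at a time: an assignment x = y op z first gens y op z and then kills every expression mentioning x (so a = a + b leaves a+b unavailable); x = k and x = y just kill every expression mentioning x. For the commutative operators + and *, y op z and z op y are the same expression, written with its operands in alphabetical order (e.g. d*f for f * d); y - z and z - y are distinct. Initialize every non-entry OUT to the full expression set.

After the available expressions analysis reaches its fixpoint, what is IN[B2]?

Fixpoint table:
  B0:  IN={}  OUT={a-a}
  B1:  IN={a-a}  OUT={a-a}
  B2:  IN={a-a}  OUT={a-a}
  B3:  IN={a-a}  OUT={a-a}
  B4:  IN={a-a}  OUT={a-a}

Merge at B2: IN[B2] = OUT[B1] ∩ OUT[B3] = {a-a}

Answer: {a-a}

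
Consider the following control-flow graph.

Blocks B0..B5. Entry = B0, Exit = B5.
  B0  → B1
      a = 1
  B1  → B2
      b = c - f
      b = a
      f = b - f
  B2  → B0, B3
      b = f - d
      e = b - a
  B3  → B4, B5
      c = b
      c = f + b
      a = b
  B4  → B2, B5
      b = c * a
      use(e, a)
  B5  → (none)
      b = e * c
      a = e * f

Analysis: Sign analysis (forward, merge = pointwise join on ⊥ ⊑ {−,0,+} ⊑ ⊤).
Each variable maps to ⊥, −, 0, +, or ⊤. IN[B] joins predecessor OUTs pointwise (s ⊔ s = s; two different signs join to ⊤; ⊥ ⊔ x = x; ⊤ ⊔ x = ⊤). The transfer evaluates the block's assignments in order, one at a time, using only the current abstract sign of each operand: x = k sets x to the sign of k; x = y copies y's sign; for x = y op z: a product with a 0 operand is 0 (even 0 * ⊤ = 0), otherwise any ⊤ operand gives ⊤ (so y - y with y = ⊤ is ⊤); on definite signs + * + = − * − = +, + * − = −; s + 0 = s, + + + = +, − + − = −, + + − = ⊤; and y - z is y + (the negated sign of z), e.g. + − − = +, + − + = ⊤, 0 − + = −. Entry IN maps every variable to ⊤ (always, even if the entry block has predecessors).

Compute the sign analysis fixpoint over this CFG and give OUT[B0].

Fixpoint table:
  B0:  IN=(all ⊤)  OUT={a:+; rest ⊤}
  B1:  IN={a:+; rest ⊤}  OUT={a:+, b:+; rest ⊤}
  B2:  IN=(all ⊤)  OUT=(all ⊤)
  B3:  IN=(all ⊤)  OUT=(all ⊤)
  B4:  IN=(all ⊤)  OUT=(all ⊤)
  B5:  IN=(all ⊤)  OUT=(all ⊤)

Merge at B0 (entry node, so the boundary value (all ⊤) is joined with the incoming edge(s)): IN[B0] = (all ⊤) ⊔ OUT[B2] = {a: ⊤, b: ⊤, c: ⊤, d: ⊤, e: ⊤, f: ⊤}
Applying B0's transfer function to that IN value gives OUT[B0] (row B0 above).

Answer: {a: +, b: ⊤, c: ⊤, d: ⊤, e: ⊤, f: ⊤}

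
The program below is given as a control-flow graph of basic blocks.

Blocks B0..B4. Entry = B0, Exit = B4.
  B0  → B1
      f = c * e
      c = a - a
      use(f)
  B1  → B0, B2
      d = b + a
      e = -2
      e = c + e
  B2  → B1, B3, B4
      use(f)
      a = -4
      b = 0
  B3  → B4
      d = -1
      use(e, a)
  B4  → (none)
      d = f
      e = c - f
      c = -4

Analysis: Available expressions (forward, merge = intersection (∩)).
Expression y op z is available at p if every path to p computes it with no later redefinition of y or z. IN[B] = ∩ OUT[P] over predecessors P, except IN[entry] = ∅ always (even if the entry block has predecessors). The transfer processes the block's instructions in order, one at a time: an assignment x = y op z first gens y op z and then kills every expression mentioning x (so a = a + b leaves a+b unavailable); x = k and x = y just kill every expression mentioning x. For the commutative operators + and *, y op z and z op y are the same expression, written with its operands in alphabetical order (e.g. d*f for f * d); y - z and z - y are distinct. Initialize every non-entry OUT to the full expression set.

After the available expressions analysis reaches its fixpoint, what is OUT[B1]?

Answer: {a+b}

Derivation:
Converged values:
  B0:   IN={}   OUT={a-a}
  B1:   IN={}   OUT={a+b}
  B2:   IN={a+b}   OUT={}
  B3:   IN={}   OUT={}
  B4:   IN={}   OUT={}

Merge at B1: IN[B1] = OUT[B0] ∩ OUT[B2] = {}
Applying B1's transfer function to that IN value gives OUT[B1] (row B1 above).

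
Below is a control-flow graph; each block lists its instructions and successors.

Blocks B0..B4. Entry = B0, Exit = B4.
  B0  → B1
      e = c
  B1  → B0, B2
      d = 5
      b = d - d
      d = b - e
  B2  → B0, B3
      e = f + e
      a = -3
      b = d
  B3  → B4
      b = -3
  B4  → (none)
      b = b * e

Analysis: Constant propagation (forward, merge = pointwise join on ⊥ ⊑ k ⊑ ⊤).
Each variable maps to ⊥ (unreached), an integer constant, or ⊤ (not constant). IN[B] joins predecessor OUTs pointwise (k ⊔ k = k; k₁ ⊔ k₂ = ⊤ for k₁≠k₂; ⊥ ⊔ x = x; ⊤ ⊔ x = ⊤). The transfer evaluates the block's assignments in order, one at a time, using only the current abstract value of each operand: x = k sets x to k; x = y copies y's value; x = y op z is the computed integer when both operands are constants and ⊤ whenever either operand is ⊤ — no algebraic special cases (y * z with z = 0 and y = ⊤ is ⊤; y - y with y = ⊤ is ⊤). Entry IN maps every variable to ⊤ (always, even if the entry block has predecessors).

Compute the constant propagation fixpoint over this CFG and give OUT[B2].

Per-block solution:
  B0:   IN=(all ⊤)   OUT=(all ⊤)
  B1:   IN=(all ⊤)   OUT={b:0; rest ⊤}
  B2:   IN={b:0; rest ⊤}   OUT={a:-3; rest ⊤}
  B3:   IN={a:-3; rest ⊤}   OUT={a:-3, b:-3; rest ⊤}
  B4:   IN={a:-3, b:-3; rest ⊤}   OUT={a:-3; rest ⊤}

Merge at B2: IN[B2] = OUT[B1] = {a: ⊤, b: 0, c: ⊤, d: ⊤, e: ⊤, f: ⊤}
Applying B2's transfer function to that IN value gives OUT[B2] (row B2 above).

Answer: {a: -3, b: ⊤, c: ⊤, d: ⊤, e: ⊤, f: ⊤}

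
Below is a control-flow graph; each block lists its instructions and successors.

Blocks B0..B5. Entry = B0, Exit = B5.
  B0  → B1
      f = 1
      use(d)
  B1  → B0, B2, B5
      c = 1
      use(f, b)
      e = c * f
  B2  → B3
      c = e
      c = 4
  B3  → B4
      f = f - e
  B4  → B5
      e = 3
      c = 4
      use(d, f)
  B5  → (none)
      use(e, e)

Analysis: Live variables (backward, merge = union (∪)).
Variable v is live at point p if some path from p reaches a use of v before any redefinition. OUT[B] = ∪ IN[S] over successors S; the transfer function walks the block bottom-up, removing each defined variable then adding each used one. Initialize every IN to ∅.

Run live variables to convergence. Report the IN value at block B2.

Answer: {d, e, f}

Derivation:
Per-block solution:
  B0: | IN={b, d} | OUT={b, d, f}
  B1: | IN={b, d, f} | OUT={b, d, e, f}
  B2: | IN={d, e, f} | OUT={d, e, f}
  B3: | IN={d, e, f} | OUT={d, f}
  B4: | IN={d, f} | OUT={e}
  B5: | IN={e} | OUT={}

Merge at B2: OUT[B2] = IN[B3] = {d, e, f}
Applying B2's transfer function to that OUT value gives IN[B2] (row B2 above).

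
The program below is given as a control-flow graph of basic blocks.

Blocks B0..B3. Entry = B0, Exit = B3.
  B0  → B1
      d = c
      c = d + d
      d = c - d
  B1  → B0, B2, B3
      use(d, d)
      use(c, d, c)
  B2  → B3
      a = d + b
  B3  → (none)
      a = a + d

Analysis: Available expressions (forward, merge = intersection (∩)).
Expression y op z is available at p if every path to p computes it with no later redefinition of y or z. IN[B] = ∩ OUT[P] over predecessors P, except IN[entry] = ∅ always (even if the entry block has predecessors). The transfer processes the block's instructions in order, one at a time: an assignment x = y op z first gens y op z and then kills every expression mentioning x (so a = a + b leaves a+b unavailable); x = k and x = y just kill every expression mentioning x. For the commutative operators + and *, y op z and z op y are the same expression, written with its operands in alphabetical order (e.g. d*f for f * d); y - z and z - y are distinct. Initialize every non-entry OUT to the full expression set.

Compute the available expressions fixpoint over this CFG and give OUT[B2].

Answer: {b+d}

Trace:
Fixpoint table:
  B0: | IN={} | OUT={}
  B1: | IN={} | OUT={}
  B2: | IN={} | OUT={b+d}
  B3: | IN={} | OUT={}

Merge at B2: IN[B2] = OUT[B1] = {}
Applying B2's transfer function to that IN value gives OUT[B2] (row B2 above).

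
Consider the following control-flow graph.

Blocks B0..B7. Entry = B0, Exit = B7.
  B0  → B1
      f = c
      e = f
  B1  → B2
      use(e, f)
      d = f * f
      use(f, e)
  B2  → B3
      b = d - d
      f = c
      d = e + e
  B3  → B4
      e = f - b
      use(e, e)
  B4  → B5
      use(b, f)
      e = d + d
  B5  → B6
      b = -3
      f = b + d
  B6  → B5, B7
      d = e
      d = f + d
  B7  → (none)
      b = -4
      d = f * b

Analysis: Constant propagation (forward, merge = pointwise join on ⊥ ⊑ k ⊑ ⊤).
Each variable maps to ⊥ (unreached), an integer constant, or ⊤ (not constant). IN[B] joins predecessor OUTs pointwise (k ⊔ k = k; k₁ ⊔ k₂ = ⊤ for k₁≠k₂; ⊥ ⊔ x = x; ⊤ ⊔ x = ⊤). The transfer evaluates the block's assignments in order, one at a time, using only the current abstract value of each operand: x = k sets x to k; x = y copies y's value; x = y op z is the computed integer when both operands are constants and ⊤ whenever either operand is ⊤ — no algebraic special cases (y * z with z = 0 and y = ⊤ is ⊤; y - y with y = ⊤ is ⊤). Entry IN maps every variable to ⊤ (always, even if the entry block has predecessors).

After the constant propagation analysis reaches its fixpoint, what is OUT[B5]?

Answer: {a: ⊤, b: -3, c: ⊤, d: ⊤, e: ⊤, f: ⊤}

Derivation:
Converged values:
  B0: | IN=(all ⊤) | OUT=(all ⊤)
  B1: | IN=(all ⊤) | OUT=(all ⊤)
  B2: | IN=(all ⊤) | OUT=(all ⊤)
  B3: | IN=(all ⊤) | OUT=(all ⊤)
  B4: | IN=(all ⊤) | OUT=(all ⊤)
  B5: | IN=(all ⊤) | OUT={b:-3; rest ⊤}
  B6: | IN={b:-3; rest ⊤} | OUT={b:-3; rest ⊤}
  B7: | IN={b:-3; rest ⊤} | OUT={b:-4; rest ⊤}

Merge at B5: IN[B5] = OUT[B4] ⊔ OUT[B6] = {a: ⊤, b: ⊤, c: ⊤, d: ⊤, e: ⊤, f: ⊤}
Applying B5's transfer function to that IN value gives OUT[B5] (row B5 above).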